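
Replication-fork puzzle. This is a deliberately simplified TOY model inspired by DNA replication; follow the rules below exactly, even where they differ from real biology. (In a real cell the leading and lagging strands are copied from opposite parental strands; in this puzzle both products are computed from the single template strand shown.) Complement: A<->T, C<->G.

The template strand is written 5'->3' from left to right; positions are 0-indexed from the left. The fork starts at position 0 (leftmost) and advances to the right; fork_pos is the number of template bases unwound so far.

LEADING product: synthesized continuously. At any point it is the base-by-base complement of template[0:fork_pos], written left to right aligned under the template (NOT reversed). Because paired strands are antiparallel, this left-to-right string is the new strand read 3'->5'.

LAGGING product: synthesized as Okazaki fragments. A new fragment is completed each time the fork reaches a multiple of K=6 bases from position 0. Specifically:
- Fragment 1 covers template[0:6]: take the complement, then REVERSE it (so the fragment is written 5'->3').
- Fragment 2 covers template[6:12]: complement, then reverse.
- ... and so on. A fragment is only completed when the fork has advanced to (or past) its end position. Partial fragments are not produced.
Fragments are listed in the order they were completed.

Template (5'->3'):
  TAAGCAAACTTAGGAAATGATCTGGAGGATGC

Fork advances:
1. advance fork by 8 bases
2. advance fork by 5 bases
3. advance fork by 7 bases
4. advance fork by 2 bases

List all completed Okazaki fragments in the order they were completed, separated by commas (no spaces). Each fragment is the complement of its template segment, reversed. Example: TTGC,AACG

Step 1: advance 8 -> fork_pos = 0 + 8 = 8. Reached multiple(s) of 6: 6 -> fragment 1 completed (1 total).
Step 2: advance 5 -> fork_pos = 8 + 5 = 13. Reached multiple(s) of 6: 12 -> fragment 2 completed (2 total).
Step 3: advance 7 -> fork_pos = 13 + 7 = 20. Reached multiple(s) of 6: 18 -> fragment 3 completed (3 total).
Step 4: advance 2 -> fork_pos = 20 + 2 = 22. Next multiple of 6 is 24 (not reached); still 3 fragment(s).
Final fork_pos = 22, so 3 fragment(s) are complete. Build each: template segment -> complement -> reverse.
Fragment 1: template[0:6] = TAAGCA -> complement ATTCGT -> reversed TGCTTA
Fragment 2: template[6:12] = AACTTA -> complement TTGAAT -> reversed TAAGTT
Fragment 3: template[12:18] = GGAAAT -> complement CCTTTA -> reversed ATTTCC

Answer: TGCTTA,TAAGTT,ATTTCC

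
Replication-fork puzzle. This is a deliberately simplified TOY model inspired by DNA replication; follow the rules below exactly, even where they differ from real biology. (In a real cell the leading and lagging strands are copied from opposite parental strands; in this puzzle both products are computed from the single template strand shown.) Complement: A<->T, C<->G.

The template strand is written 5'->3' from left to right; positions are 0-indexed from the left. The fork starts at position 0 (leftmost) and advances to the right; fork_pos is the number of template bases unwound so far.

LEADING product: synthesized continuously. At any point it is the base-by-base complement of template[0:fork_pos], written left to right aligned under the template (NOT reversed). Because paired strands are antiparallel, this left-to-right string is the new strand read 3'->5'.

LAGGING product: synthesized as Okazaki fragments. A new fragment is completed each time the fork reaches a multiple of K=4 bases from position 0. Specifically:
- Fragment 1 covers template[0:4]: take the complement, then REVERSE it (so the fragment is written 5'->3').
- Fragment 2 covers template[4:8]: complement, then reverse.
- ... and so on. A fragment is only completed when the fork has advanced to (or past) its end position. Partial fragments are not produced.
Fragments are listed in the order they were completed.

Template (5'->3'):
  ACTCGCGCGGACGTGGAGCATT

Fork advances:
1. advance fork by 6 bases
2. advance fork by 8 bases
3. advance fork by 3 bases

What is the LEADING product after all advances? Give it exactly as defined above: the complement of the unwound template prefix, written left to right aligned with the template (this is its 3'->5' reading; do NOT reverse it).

Answer: TGAGCGCGCCTGCACCT

Derivation:
Step 1: advance 6 -> fork_pos = 0 + 6 = 6.
Step 2: advance 8 -> fork_pos = 6 + 8 = 14.
Step 3: advance 3 -> fork_pos = 14 + 3 = 17.
Unwound prefix: template[0:17] = ACTCGCGCGGACGTGGA
Complement it base by base (A<->T, C<->G), keeping left-to-right order:
  [0:5] ACTCG -> TGAGC
  [5:10] CGCGG -> GCGCC
  [10:15] ACGTG -> TGCAC
  [15:17] GA -> CT
Concatenate: TGAGCGCGCCTGCACCT (length 17; written aligned with the template, i.e. 3'->5').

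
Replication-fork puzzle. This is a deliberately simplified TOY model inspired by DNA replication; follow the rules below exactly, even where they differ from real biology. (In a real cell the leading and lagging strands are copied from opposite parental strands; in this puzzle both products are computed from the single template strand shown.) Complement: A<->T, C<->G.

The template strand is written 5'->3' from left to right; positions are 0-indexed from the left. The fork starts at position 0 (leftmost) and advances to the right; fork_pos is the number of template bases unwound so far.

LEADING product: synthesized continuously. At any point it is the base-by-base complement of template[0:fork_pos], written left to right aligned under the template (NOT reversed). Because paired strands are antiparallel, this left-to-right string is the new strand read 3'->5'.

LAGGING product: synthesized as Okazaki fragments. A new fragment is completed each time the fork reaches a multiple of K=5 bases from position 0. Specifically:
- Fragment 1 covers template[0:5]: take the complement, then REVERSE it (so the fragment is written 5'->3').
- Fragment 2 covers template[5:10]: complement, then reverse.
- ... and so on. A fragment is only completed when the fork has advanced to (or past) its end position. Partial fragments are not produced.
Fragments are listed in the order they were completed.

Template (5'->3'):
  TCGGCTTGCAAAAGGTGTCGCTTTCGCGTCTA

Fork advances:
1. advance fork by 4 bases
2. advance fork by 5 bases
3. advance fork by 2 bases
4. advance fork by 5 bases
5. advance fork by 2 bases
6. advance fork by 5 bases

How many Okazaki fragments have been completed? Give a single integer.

Step 1: advance 4 -> fork_pos = 0 + 4 = 4. Next multiple of 5 is 5 (not reached); still 0 fragment(s).
Step 2: advance 5 -> fork_pos = 4 + 5 = 9. Reached multiple(s) of 5: 5 -> fragment 1 completed (1 total).
Step 3: advance 2 -> fork_pos = 9 + 2 = 11. Reached multiple(s) of 5: 10 -> fragment 2 completed (2 total).
Step 4: advance 5 -> fork_pos = 11 + 5 = 16. Reached multiple(s) of 5: 15 -> fragment 3 completed (3 total).
Step 5: advance 2 -> fork_pos = 16 + 2 = 18. Next multiple of 5 is 20 (not reached); still 3 fragment(s).
Step 6: advance 5 -> fork_pos = 18 + 5 = 23. Reached multiple(s) of 5: 20 -> fragment 4 completed (4 total).
Check: final fork_pos = 23; the multiples of 5 that are <= 23 are 5..20 -> 23 // 5 = 4 completed fragment(s).

Answer: 4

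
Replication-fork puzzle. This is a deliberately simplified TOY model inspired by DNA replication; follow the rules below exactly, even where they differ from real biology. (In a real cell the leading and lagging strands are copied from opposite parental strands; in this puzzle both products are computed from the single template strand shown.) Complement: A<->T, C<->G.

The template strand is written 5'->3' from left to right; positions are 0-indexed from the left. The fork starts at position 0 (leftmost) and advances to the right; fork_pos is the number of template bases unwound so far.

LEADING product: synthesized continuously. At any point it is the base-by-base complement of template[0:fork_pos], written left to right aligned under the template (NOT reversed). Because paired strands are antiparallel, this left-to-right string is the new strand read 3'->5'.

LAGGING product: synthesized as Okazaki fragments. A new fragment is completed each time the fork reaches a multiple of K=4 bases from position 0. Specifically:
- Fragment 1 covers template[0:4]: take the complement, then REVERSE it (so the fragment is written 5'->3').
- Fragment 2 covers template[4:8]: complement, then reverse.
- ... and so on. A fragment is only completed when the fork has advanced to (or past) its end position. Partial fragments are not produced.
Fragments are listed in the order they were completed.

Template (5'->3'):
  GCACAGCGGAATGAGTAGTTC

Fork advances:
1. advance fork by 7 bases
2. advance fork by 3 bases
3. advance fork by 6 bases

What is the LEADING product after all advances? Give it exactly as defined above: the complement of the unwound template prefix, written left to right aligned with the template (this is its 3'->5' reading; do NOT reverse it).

Answer: CGTGTCGCCTTACTCA

Derivation:
Step 1: advance 7 -> fork_pos = 0 + 7 = 7.
Step 2: advance 3 -> fork_pos = 7 + 3 = 10.
Step 3: advance 6 -> fork_pos = 10 + 6 = 16.
Unwound prefix: template[0:16] = GCACAGCGGAATGAGT
Complement it base by base (A<->T, C<->G), keeping left-to-right order:
  [0:5] GCACA -> CGTGT
  [5:10] GCGGA -> CGCCT
  [10:15] ATGAG -> TACTC
  [15:16] T -> A
Concatenate: CGTGTCGCCTTACTCA (length 16; written aligned with the template, i.e. 3'->5').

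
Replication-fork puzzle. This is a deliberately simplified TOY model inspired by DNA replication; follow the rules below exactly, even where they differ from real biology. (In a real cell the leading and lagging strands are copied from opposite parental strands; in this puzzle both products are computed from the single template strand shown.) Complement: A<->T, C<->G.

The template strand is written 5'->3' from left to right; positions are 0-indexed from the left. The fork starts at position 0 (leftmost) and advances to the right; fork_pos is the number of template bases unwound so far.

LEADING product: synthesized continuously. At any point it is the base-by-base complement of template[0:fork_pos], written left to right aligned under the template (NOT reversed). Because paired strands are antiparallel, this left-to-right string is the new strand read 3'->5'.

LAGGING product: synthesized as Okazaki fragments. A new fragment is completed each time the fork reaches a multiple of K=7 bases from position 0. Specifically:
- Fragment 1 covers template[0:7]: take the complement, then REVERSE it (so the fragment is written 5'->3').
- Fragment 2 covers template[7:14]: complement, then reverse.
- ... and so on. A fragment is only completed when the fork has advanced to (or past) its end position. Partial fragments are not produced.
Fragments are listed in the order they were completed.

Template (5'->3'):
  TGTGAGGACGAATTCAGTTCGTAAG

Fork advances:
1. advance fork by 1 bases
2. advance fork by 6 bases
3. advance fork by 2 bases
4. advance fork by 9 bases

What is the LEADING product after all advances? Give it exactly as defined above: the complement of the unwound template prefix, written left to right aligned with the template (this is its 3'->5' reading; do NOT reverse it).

Step 1: advance 1 -> fork_pos = 0 + 1 = 1.
Step 2: advance 6 -> fork_pos = 1 + 6 = 7.
Step 3: advance 2 -> fork_pos = 7 + 2 = 9.
Step 4: advance 9 -> fork_pos = 9 + 9 = 18.
Unwound prefix: template[0:18] = TGTGAGGACGAATTCAGT
Complement it base by base (A<->T, C<->G), keeping left-to-right order:
  [0:5] TGTGA -> ACACT
  [5:10] GGACG -> CCTGC
  [10:15] AATTC -> TTAAG
  [15:18] AGT -> TCA
Concatenate: ACACTCCTGCTTAAGTCA (length 18; written aligned with the template, i.e. 3'->5').

Answer: ACACTCCTGCTTAAGTCA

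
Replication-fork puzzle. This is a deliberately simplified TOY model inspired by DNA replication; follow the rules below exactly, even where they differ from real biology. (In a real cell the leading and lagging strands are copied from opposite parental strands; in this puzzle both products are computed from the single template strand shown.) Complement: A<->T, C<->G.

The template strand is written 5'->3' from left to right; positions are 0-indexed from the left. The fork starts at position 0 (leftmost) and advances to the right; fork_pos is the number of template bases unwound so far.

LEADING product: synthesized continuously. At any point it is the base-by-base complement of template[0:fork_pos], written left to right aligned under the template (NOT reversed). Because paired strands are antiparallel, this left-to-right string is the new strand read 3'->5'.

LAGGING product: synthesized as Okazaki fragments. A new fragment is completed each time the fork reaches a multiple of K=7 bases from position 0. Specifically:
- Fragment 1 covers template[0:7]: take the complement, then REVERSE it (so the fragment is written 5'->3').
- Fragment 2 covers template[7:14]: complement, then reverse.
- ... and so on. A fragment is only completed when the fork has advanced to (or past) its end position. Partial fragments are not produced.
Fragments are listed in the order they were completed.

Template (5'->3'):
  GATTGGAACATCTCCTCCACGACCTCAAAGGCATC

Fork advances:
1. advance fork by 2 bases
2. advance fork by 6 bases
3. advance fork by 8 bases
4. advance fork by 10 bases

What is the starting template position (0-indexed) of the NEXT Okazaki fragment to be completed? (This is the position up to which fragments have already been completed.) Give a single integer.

Answer: 21

Derivation:
Step 1: advance 2 -> fork_pos = 0 + 2 = 2. Next multiple of 7 is 7 (not reached); still 0 fragment(s).
Step 2: advance 6 -> fork_pos = 2 + 6 = 8. Reached multiple(s) of 7: 7 -> fragment 1 completed (1 total).
Step 3: advance 8 -> fork_pos = 8 + 8 = 16. Reached multiple(s) of 7: 14 -> fragment 2 completed (2 total).
Step 4: advance 10 -> fork_pos = 16 + 10 = 26. Reached multiple(s) of 7: 21 -> fragment 3 completed (3 total).
3 fragment(s) completed, covering template[0:21] (3 x 7 = 21). The next fragment, fragment 4, covers template[21:28], so it starts at position 21.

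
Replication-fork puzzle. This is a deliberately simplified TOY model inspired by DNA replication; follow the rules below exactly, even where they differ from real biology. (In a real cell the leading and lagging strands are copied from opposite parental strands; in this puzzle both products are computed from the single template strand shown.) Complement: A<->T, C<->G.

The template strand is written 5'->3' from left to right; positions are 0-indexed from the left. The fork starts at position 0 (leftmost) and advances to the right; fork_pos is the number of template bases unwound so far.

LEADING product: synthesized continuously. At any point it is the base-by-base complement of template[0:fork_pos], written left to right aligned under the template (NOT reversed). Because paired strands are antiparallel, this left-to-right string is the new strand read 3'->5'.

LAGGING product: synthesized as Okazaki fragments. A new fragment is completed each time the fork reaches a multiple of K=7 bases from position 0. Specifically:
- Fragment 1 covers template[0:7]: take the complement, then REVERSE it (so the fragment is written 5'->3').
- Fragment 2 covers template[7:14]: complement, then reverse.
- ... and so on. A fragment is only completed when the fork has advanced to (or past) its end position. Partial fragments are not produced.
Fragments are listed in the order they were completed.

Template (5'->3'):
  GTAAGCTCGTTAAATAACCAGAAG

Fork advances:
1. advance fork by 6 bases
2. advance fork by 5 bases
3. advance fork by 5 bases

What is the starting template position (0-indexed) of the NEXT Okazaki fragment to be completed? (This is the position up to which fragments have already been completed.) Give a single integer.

Answer: 14

Derivation:
Step 1: advance 6 -> fork_pos = 0 + 6 = 6. Next multiple of 7 is 7 (not reached); still 0 fragment(s).
Step 2: advance 5 -> fork_pos = 6 + 5 = 11. Reached multiple(s) of 7: 7 -> fragment 1 completed (1 total).
Step 3: advance 5 -> fork_pos = 11 + 5 = 16. Reached multiple(s) of 7: 14 -> fragment 2 completed (2 total).
2 fragment(s) completed, covering template[0:14] (2 x 7 = 14). The next fragment, fragment 3, covers template[14:21], so it starts at position 14.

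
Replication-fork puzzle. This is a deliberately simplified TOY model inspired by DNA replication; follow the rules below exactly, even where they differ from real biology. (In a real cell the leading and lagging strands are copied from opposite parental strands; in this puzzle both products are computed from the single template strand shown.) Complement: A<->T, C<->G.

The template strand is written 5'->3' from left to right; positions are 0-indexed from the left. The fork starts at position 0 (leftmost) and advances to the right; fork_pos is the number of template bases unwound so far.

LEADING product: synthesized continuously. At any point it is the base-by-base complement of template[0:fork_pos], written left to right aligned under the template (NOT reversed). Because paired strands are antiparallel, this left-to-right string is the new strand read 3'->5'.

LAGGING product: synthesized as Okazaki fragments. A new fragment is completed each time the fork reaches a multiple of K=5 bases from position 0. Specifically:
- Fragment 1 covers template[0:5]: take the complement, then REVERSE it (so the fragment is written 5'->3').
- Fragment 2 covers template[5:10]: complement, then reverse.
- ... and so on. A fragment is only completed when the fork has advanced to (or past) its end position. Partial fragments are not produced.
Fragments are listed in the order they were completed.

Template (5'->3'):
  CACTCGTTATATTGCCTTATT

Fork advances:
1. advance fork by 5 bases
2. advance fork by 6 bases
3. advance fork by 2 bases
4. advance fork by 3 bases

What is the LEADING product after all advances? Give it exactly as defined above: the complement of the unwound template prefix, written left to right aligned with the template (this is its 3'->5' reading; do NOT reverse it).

Answer: GTGAGCAATATAACGG

Derivation:
Step 1: advance 5 -> fork_pos = 0 + 5 = 5.
Step 2: advance 6 -> fork_pos = 5 + 6 = 11.
Step 3: advance 2 -> fork_pos = 11 + 2 = 13.
Step 4: advance 3 -> fork_pos = 13 + 3 = 16.
Unwound prefix: template[0:16] = CACTCGTTATATTGCC
Complement it base by base (A<->T, C<->G), keeping left-to-right order:
  [0:5] CACTC -> GTGAG
  [5:10] GTTAT -> CAATA
  [10:15] ATTGC -> TAACG
  [15:16] C -> G
Concatenate: GTGAGCAATATAACGG (length 16; written aligned with the template, i.e. 3'->5').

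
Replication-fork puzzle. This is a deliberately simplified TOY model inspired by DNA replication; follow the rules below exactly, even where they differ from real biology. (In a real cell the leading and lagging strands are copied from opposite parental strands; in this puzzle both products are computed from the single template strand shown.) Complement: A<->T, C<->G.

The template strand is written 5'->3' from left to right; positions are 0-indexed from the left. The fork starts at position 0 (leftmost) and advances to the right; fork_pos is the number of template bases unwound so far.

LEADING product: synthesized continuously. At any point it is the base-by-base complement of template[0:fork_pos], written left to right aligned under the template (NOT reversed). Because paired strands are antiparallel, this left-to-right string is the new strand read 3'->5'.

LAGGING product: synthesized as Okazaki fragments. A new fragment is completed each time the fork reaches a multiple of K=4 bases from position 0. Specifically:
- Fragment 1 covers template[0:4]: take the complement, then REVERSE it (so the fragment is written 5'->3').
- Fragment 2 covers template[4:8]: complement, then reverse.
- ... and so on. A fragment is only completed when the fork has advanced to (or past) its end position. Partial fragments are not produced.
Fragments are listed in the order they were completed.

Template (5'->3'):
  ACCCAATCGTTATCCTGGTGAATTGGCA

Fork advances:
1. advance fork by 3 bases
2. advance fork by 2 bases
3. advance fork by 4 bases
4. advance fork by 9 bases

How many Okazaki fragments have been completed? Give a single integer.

Answer: 4

Derivation:
Step 1: advance 3 -> fork_pos = 0 + 3 = 3. Next multiple of 4 is 4 (not reached); still 0 fragment(s).
Step 2: advance 2 -> fork_pos = 3 + 2 = 5. Reached multiple(s) of 4: 4 -> fragment 1 completed (1 total).
Step 3: advance 4 -> fork_pos = 5 + 4 = 9. Reached multiple(s) of 4: 8 -> fragment 2 completed (2 total).
Step 4: advance 9 -> fork_pos = 9 + 9 = 18. Reached multiple(s) of 4: 12, 16 -> fragments 3-4 completed (4 total).
Check: final fork_pos = 18; the multiples of 4 that are <= 18 are 4..16 -> 18 // 4 = 4 completed fragment(s).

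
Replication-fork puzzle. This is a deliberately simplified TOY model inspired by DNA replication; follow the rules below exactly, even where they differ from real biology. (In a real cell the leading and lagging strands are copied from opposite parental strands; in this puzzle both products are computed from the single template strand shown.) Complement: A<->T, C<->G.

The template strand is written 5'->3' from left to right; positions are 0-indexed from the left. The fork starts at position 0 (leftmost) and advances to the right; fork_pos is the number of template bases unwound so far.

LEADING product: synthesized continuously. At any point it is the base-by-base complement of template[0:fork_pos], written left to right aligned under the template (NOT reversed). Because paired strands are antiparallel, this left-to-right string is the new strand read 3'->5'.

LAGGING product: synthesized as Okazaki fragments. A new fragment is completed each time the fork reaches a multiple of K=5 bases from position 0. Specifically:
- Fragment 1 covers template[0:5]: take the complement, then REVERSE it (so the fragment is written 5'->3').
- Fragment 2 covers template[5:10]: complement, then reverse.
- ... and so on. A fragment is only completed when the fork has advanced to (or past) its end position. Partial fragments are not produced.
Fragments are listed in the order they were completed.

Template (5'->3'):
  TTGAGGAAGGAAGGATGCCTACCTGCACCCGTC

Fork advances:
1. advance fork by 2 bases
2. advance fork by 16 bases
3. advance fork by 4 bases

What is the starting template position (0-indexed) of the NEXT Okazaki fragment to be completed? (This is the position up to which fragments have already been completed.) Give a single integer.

Answer: 20

Derivation:
Step 1: advance 2 -> fork_pos = 0 + 2 = 2. Next multiple of 5 is 5 (not reached); still 0 fragment(s).
Step 2: advance 16 -> fork_pos = 2 + 16 = 18. Reached multiple(s) of 5: 5, 10, 15 -> fragments 1-3 completed (3 total).
Step 3: advance 4 -> fork_pos = 18 + 4 = 22. Reached multiple(s) of 5: 20 -> fragment 4 completed (4 total).
4 fragment(s) completed, covering template[0:20] (4 x 5 = 20). The next fragment, fragment 5, covers template[20:25], so it starts at position 20.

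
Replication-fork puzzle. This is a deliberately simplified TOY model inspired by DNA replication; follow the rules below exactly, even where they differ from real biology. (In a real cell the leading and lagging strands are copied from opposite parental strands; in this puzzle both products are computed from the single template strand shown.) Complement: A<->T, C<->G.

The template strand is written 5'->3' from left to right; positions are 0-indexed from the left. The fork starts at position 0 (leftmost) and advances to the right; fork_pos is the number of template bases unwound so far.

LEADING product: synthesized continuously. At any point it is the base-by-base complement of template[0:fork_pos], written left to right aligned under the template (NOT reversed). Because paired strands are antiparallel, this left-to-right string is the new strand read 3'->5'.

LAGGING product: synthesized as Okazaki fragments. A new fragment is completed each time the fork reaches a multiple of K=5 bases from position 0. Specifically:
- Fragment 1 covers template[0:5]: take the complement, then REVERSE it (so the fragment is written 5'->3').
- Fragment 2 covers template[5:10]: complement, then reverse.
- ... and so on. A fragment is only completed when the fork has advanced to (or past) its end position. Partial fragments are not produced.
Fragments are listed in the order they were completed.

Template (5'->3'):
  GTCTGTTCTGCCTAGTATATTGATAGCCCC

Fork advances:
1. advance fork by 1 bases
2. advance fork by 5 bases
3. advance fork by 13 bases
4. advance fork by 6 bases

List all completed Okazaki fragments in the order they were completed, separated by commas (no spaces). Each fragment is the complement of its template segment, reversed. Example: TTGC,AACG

Answer: CAGAC,CAGAA,CTAGG,ATATA,TATCA

Derivation:
Step 1: advance 1 -> fork_pos = 0 + 1 = 1. Next multiple of 5 is 5 (not reached); still 0 fragment(s).
Step 2: advance 5 -> fork_pos = 1 + 5 = 6. Reached multiple(s) of 5: 5 -> fragment 1 completed (1 total).
Step 3: advance 13 -> fork_pos = 6 + 13 = 19. Reached multiple(s) of 5: 10, 15 -> fragments 2-3 completed (3 total).
Step 4: advance 6 -> fork_pos = 19 + 6 = 25. Reached multiple(s) of 5: 20, 25 -> fragments 4-5 completed (5 total).
Final fork_pos = 25, so 5 fragment(s) are complete. Build each: template segment -> complement -> reverse.
Fragment 1: template[0:5] = GTCTG -> complement CAGAC -> reversed CAGAC
Fragment 2: template[5:10] = TTCTG -> complement AAGAC -> reversed CAGAA
Fragment 3: template[10:15] = CCTAG -> complement GGATC -> reversed CTAGG
Fragment 4: template[15:20] = TATAT -> complement ATATA -> reversed ATATA
Fragment 5: template[20:25] = TGATA -> complement ACTAT -> reversed TATCA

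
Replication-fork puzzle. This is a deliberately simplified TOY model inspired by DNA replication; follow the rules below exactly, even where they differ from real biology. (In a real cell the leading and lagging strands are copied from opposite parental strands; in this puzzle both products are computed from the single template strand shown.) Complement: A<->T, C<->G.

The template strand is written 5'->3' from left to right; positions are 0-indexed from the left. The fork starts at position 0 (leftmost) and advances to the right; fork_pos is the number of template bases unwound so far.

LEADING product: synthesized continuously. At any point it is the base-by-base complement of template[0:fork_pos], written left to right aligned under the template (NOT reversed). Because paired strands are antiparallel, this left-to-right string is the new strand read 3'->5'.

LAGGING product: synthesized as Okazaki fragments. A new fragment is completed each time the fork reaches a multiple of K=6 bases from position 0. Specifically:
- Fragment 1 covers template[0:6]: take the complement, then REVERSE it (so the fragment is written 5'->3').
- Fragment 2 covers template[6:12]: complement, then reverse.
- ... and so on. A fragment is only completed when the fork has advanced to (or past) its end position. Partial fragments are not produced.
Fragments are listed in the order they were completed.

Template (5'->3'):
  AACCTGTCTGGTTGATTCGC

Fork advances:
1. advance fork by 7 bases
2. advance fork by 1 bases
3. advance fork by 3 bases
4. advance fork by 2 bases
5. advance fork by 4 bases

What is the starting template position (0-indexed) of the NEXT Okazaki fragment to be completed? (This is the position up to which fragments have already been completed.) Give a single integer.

Answer: 12

Derivation:
Step 1: advance 7 -> fork_pos = 0 + 7 = 7. Reached multiple(s) of 6: 6 -> fragment 1 completed (1 total).
Step 2: advance 1 -> fork_pos = 7 + 1 = 8. Next multiple of 6 is 12 (not reached); still 1 fragment(s).
Step 3: advance 3 -> fork_pos = 8 + 3 = 11. Next multiple of 6 is 12 (not reached); still 1 fragment(s).
Step 4: advance 2 -> fork_pos = 11 + 2 = 13. Reached multiple(s) of 6: 12 -> fragment 2 completed (2 total).
Step 5: advance 4 -> fork_pos = 13 + 4 = 17. Next multiple of 6 is 18 (not reached); still 2 fragment(s).
2 fragment(s) completed, covering template[0:12] (2 x 6 = 12). The next fragment, fragment 3, covers template[12:18], so it starts at position 12.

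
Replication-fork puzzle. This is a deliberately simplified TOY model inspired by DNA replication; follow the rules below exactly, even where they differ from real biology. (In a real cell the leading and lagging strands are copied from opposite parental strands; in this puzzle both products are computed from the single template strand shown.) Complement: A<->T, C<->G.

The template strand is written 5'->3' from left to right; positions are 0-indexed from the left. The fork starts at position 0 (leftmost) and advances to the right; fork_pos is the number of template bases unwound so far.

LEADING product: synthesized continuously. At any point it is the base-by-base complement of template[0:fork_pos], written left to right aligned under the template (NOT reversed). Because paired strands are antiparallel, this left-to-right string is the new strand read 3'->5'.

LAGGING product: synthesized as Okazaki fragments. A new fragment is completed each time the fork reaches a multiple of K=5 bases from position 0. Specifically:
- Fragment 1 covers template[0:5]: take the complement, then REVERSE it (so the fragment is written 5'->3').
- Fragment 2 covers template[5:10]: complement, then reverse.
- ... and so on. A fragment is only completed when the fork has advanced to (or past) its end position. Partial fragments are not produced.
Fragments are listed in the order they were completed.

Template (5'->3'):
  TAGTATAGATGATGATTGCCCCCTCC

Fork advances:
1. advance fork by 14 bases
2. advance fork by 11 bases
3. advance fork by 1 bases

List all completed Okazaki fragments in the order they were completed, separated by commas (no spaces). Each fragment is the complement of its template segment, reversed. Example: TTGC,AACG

Step 1: advance 14 -> fork_pos = 0 + 14 = 14. Reached multiple(s) of 5: 5, 10 -> fragments 1-2 completed (2 total).
Step 2: advance 11 -> fork_pos = 14 + 11 = 25. Reached multiple(s) of 5: 15, 20, 25 -> fragments 3-5 completed (5 total).
Step 3: advance 1 -> fork_pos = 25 + 1 = 26. Next multiple of 5 is 30 (not reached); still 5 fragment(s).
Final fork_pos = 26, so 5 fragment(s) are complete. Build each: template segment -> complement -> reverse.
Fragment 1: template[0:5] = TAGTA -> complement ATCAT -> reversed TACTA
Fragment 2: template[5:10] = TAGAT -> complement ATCTA -> reversed ATCTA
Fragment 3: template[10:15] = GATGA -> complement CTACT -> reversed TCATC
Fragment 4: template[15:20] = TTGCC -> complement AACGG -> reversed GGCAA
Fragment 5: template[20:25] = CCCTC -> complement GGGAG -> reversed GAGGG

Answer: TACTA,ATCTA,TCATC,GGCAA,GAGGG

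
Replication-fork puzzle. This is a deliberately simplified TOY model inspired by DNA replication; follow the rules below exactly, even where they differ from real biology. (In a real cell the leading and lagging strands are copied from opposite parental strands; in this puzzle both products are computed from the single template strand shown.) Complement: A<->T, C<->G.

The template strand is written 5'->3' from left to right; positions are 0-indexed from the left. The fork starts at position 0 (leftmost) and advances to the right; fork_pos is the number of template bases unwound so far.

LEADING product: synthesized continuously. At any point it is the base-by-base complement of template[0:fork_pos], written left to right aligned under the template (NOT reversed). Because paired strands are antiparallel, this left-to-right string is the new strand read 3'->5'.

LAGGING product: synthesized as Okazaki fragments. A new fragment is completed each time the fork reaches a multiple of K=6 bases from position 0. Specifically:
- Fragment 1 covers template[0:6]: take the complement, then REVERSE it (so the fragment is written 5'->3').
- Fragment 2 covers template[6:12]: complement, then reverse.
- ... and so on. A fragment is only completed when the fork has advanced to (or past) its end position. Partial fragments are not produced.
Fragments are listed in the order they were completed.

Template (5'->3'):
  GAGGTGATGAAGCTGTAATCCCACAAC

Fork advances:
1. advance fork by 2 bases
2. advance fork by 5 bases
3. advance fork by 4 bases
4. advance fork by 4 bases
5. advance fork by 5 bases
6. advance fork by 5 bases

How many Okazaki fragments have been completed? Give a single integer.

Step 1: advance 2 -> fork_pos = 0 + 2 = 2. Next multiple of 6 is 6 (not reached); still 0 fragment(s).
Step 2: advance 5 -> fork_pos = 2 + 5 = 7. Reached multiple(s) of 6: 6 -> fragment 1 completed (1 total).
Step 3: advance 4 -> fork_pos = 7 + 4 = 11. Next multiple of 6 is 12 (not reached); still 1 fragment(s).
Step 4: advance 4 -> fork_pos = 11 + 4 = 15. Reached multiple(s) of 6: 12 -> fragment 2 completed (2 total).
Step 5: advance 5 -> fork_pos = 15 + 5 = 20. Reached multiple(s) of 6: 18 -> fragment 3 completed (3 total).
Step 6: advance 5 -> fork_pos = 20 + 5 = 25. Reached multiple(s) of 6: 24 -> fragment 4 completed (4 total).
Check: final fork_pos = 25; the multiples of 6 that are <= 25 are 6..24 -> 25 // 6 = 4 completed fragment(s).

Answer: 4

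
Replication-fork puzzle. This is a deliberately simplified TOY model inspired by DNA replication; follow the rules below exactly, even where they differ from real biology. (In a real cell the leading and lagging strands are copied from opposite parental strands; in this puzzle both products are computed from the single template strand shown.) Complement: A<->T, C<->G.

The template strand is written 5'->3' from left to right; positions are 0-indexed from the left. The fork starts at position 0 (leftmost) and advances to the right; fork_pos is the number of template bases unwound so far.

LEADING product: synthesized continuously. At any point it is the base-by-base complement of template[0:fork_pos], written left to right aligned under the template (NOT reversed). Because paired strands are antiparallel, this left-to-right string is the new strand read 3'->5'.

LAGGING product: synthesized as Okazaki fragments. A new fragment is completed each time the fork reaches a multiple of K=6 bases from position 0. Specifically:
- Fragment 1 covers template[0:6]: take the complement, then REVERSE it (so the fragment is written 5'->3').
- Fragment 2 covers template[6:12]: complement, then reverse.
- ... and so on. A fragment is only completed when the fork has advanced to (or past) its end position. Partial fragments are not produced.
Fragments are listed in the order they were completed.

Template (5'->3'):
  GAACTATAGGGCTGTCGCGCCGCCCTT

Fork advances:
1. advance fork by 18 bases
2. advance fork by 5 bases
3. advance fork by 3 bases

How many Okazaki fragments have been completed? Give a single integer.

Step 1: advance 18 -> fork_pos = 0 + 18 = 18. Reached multiple(s) of 6: 6, 12, 18 -> fragments 1-3 completed (3 total).
Step 2: advance 5 -> fork_pos = 18 + 5 = 23. Next multiple of 6 is 24 (not reached); still 3 fragment(s).
Step 3: advance 3 -> fork_pos = 23 + 3 = 26. Reached multiple(s) of 6: 24 -> fragment 4 completed (4 total).
Check: final fork_pos = 26; the multiples of 6 that are <= 26 are 6..24 -> 26 // 6 = 4 completed fragment(s).

Answer: 4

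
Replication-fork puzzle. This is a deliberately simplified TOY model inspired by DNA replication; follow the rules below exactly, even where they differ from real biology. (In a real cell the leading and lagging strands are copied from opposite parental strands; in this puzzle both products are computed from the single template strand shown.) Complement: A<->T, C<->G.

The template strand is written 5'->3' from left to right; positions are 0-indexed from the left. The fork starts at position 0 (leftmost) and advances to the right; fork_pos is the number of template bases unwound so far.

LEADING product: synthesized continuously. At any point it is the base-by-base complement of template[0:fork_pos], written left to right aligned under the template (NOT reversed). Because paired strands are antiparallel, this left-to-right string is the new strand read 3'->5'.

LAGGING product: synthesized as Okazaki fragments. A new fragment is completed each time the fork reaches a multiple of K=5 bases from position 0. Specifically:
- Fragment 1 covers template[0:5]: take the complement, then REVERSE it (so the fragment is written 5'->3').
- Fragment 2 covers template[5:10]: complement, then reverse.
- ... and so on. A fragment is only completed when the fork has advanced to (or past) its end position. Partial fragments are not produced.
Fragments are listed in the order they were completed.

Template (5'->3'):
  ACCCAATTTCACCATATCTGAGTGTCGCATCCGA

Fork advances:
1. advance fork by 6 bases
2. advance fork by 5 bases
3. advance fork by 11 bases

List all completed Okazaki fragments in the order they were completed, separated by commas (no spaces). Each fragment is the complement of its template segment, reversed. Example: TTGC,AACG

Answer: TGGGT,GAAAT,ATGGT,CAGAT

Derivation:
Step 1: advance 6 -> fork_pos = 0 + 6 = 6. Reached multiple(s) of 5: 5 -> fragment 1 completed (1 total).
Step 2: advance 5 -> fork_pos = 6 + 5 = 11. Reached multiple(s) of 5: 10 -> fragment 2 completed (2 total).
Step 3: advance 11 -> fork_pos = 11 + 11 = 22. Reached multiple(s) of 5: 15, 20 -> fragments 3-4 completed (4 total).
Final fork_pos = 22, so 4 fragment(s) are complete. Build each: template segment -> complement -> reverse.
Fragment 1: template[0:5] = ACCCA -> complement TGGGT -> reversed TGGGT
Fragment 2: template[5:10] = ATTTC -> complement TAAAG -> reversed GAAAT
Fragment 3: template[10:15] = ACCAT -> complement TGGTA -> reversed ATGGT
Fragment 4: template[15:20] = ATCTG -> complement TAGAC -> reversed CAGAT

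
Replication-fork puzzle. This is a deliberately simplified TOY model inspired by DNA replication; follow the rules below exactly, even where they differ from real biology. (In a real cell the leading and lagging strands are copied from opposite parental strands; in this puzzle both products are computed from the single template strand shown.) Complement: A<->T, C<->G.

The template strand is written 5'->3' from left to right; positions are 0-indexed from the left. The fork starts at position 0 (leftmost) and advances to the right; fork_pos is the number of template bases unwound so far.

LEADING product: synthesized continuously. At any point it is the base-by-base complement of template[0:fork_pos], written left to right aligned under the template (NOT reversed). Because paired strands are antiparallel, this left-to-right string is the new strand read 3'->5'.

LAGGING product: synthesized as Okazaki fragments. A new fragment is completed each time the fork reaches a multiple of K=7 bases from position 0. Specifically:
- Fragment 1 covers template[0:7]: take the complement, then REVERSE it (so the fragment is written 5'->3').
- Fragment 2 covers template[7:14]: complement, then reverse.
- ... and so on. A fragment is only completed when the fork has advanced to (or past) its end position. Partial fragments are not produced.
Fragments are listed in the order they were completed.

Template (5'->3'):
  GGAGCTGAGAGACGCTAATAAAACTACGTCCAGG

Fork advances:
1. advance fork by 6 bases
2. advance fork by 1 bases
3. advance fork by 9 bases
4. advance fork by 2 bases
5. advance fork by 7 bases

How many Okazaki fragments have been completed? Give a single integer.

Answer: 3

Derivation:
Step 1: advance 6 -> fork_pos = 0 + 6 = 6. Next multiple of 7 is 7 (not reached); still 0 fragment(s).
Step 2: advance 1 -> fork_pos = 6 + 1 = 7. Reached multiple(s) of 7: 7 -> fragment 1 completed (1 total).
Step 3: advance 9 -> fork_pos = 7 + 9 = 16. Reached multiple(s) of 7: 14 -> fragment 2 completed (2 total).
Step 4: advance 2 -> fork_pos = 16 + 2 = 18. Next multiple of 7 is 21 (not reached); still 2 fragment(s).
Step 5: advance 7 -> fork_pos = 18 + 7 = 25. Reached multiple(s) of 7: 21 -> fragment 3 completed (3 total).
Check: final fork_pos = 25; the multiples of 7 that are <= 25 are 7..21 -> 25 // 7 = 3 completed fragment(s).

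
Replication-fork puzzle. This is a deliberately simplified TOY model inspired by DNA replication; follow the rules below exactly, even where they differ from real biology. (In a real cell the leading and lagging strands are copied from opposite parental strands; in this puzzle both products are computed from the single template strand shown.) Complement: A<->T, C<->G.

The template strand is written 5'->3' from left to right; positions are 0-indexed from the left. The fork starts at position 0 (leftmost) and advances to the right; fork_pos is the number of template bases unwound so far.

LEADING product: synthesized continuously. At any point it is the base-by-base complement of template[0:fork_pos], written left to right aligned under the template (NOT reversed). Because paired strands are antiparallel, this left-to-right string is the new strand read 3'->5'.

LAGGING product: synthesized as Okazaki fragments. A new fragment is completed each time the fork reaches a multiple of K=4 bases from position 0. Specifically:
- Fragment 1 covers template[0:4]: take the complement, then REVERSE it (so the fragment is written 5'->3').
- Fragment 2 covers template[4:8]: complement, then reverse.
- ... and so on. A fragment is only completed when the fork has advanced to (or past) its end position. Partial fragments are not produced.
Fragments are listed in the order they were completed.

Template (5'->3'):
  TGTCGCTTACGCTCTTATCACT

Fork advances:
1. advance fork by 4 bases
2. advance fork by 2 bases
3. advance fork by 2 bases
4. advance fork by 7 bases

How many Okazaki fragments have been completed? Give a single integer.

Step 1: advance 4 -> fork_pos = 0 + 4 = 4. Reached multiple(s) of 4: 4 -> fragment 1 completed (1 total).
Step 2: advance 2 -> fork_pos = 4 + 2 = 6. Next multiple of 4 is 8 (not reached); still 1 fragment(s).
Step 3: advance 2 -> fork_pos = 6 + 2 = 8. Reached multiple(s) of 4: 8 -> fragment 2 completed (2 total).
Step 4: advance 7 -> fork_pos = 8 + 7 = 15. Reached multiple(s) of 4: 12 -> fragment 3 completed (3 total).
Check: final fork_pos = 15; the multiples of 4 that are <= 15 are 4..12 -> 15 // 4 = 3 completed fragment(s).

Answer: 3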